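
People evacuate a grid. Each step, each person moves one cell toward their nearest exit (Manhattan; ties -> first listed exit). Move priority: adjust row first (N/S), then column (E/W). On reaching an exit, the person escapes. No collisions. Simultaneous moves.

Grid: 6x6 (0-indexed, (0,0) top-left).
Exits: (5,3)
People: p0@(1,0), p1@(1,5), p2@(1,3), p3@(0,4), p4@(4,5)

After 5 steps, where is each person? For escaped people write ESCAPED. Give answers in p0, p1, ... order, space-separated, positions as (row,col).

Step 1: p0:(1,0)->(2,0) | p1:(1,5)->(2,5) | p2:(1,3)->(2,3) | p3:(0,4)->(1,4) | p4:(4,5)->(5,5)
Step 2: p0:(2,0)->(3,0) | p1:(2,5)->(3,5) | p2:(2,3)->(3,3) | p3:(1,4)->(2,4) | p4:(5,5)->(5,4)
Step 3: p0:(3,0)->(4,0) | p1:(3,5)->(4,5) | p2:(3,3)->(4,3) | p3:(2,4)->(3,4) | p4:(5,4)->(5,3)->EXIT
Step 4: p0:(4,0)->(5,0) | p1:(4,5)->(5,5) | p2:(4,3)->(5,3)->EXIT | p3:(3,4)->(4,4) | p4:escaped
Step 5: p0:(5,0)->(5,1) | p1:(5,5)->(5,4) | p2:escaped | p3:(4,4)->(5,4) | p4:escaped

(5,1) (5,4) ESCAPED (5,4) ESCAPED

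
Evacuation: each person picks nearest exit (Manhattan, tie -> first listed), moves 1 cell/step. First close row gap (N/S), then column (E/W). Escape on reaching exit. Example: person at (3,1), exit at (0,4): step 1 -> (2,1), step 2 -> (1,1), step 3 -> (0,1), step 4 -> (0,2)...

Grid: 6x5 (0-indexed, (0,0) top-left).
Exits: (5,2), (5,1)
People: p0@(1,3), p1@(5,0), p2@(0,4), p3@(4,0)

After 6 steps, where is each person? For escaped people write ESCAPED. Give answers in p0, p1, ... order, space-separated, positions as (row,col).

Step 1: p0:(1,3)->(2,3) | p1:(5,0)->(5,1)->EXIT | p2:(0,4)->(1,4) | p3:(4,0)->(5,0)
Step 2: p0:(2,3)->(3,3) | p1:escaped | p2:(1,4)->(2,4) | p3:(5,0)->(5,1)->EXIT
Step 3: p0:(3,3)->(4,3) | p1:escaped | p2:(2,4)->(3,4) | p3:escaped
Step 4: p0:(4,3)->(5,3) | p1:escaped | p2:(3,4)->(4,4) | p3:escaped
Step 5: p0:(5,3)->(5,2)->EXIT | p1:escaped | p2:(4,4)->(5,4) | p3:escaped
Step 6: p0:escaped | p1:escaped | p2:(5,4)->(5,3) | p3:escaped

ESCAPED ESCAPED (5,3) ESCAPED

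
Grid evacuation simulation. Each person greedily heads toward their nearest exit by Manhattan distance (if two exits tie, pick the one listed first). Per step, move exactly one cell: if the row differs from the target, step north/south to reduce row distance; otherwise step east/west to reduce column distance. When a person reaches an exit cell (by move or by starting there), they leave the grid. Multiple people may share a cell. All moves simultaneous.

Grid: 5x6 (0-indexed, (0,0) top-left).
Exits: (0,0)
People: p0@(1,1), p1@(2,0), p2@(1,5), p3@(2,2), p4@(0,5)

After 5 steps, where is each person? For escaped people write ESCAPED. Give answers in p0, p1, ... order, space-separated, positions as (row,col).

Step 1: p0:(1,1)->(0,1) | p1:(2,0)->(1,0) | p2:(1,5)->(0,5) | p3:(2,2)->(1,2) | p4:(0,5)->(0,4)
Step 2: p0:(0,1)->(0,0)->EXIT | p1:(1,0)->(0,0)->EXIT | p2:(0,5)->(0,4) | p3:(1,2)->(0,2) | p4:(0,4)->(0,3)
Step 3: p0:escaped | p1:escaped | p2:(0,4)->(0,3) | p3:(0,2)->(0,1) | p4:(0,3)->(0,2)
Step 4: p0:escaped | p1:escaped | p2:(0,3)->(0,2) | p3:(0,1)->(0,0)->EXIT | p4:(0,2)->(0,1)
Step 5: p0:escaped | p1:escaped | p2:(0,2)->(0,1) | p3:escaped | p4:(0,1)->(0,0)->EXIT

ESCAPED ESCAPED (0,1) ESCAPED ESCAPED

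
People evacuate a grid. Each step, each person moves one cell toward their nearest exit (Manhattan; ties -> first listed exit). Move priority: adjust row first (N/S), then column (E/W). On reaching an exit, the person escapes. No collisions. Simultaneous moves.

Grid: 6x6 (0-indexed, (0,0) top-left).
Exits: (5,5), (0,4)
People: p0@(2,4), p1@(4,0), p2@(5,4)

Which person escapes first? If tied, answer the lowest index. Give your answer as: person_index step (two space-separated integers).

Answer: 2 1

Derivation:
Step 1: p0:(2,4)->(1,4) | p1:(4,0)->(5,0) | p2:(5,4)->(5,5)->EXIT
Step 2: p0:(1,4)->(0,4)->EXIT | p1:(5,0)->(5,1) | p2:escaped
Step 3: p0:escaped | p1:(5,1)->(5,2) | p2:escaped
Step 4: p0:escaped | p1:(5,2)->(5,3) | p2:escaped
Step 5: p0:escaped | p1:(5,3)->(5,4) | p2:escaped
Step 6: p0:escaped | p1:(5,4)->(5,5)->EXIT | p2:escaped
Exit steps: [2, 6, 1]
First to escape: p2 at step 1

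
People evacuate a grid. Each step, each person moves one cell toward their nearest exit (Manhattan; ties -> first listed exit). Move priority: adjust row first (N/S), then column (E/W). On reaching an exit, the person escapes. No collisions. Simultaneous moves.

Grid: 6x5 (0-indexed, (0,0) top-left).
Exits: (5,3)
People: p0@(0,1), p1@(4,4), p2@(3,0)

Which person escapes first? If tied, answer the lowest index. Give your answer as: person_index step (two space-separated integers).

Step 1: p0:(0,1)->(1,1) | p1:(4,4)->(5,4) | p2:(3,0)->(4,0)
Step 2: p0:(1,1)->(2,1) | p1:(5,4)->(5,3)->EXIT | p2:(4,0)->(5,0)
Step 3: p0:(2,1)->(3,1) | p1:escaped | p2:(5,0)->(5,1)
Step 4: p0:(3,1)->(4,1) | p1:escaped | p2:(5,1)->(5,2)
Step 5: p0:(4,1)->(5,1) | p1:escaped | p2:(5,2)->(5,3)->EXIT
Step 6: p0:(5,1)->(5,2) | p1:escaped | p2:escaped
Step 7: p0:(5,2)->(5,3)->EXIT | p1:escaped | p2:escaped
Exit steps: [7, 2, 5]
First to escape: p1 at step 2

Answer: 1 2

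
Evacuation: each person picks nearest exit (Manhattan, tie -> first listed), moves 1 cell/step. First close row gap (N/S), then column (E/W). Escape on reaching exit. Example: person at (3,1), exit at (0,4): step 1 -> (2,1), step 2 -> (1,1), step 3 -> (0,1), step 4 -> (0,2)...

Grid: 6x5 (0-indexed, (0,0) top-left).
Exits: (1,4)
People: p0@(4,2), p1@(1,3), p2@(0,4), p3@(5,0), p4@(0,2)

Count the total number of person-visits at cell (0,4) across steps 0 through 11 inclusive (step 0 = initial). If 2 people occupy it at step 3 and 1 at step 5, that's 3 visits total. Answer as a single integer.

Answer: 1

Derivation:
Step 0: p0@(4,2) p1@(1,3) p2@(0,4) p3@(5,0) p4@(0,2) -> at (0,4): 1 [p2], cum=1
Step 1: p0@(3,2) p1@ESC p2@ESC p3@(4,0) p4@(1,2) -> at (0,4): 0 [-], cum=1
Step 2: p0@(2,2) p1@ESC p2@ESC p3@(3,0) p4@(1,3) -> at (0,4): 0 [-], cum=1
Step 3: p0@(1,2) p1@ESC p2@ESC p3@(2,0) p4@ESC -> at (0,4): 0 [-], cum=1
Step 4: p0@(1,3) p1@ESC p2@ESC p3@(1,0) p4@ESC -> at (0,4): 0 [-], cum=1
Step 5: p0@ESC p1@ESC p2@ESC p3@(1,1) p4@ESC -> at (0,4): 0 [-], cum=1
Step 6: p0@ESC p1@ESC p2@ESC p3@(1,2) p4@ESC -> at (0,4): 0 [-], cum=1
Step 7: p0@ESC p1@ESC p2@ESC p3@(1,3) p4@ESC -> at (0,4): 0 [-], cum=1
Step 8: p0@ESC p1@ESC p2@ESC p3@ESC p4@ESC -> at (0,4): 0 [-], cum=1
Total visits = 1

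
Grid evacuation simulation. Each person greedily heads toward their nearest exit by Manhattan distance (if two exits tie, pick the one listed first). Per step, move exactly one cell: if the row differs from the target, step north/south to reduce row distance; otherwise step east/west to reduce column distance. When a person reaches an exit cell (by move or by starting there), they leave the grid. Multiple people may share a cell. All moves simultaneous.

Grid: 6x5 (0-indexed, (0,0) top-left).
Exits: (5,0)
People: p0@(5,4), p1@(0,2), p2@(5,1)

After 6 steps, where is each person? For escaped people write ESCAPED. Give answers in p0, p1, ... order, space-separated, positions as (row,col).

Step 1: p0:(5,4)->(5,3) | p1:(0,2)->(1,2) | p2:(5,1)->(5,0)->EXIT
Step 2: p0:(5,3)->(5,2) | p1:(1,2)->(2,2) | p2:escaped
Step 3: p0:(5,2)->(5,1) | p1:(2,2)->(3,2) | p2:escaped
Step 4: p0:(5,1)->(5,0)->EXIT | p1:(3,2)->(4,2) | p2:escaped
Step 5: p0:escaped | p1:(4,2)->(5,2) | p2:escaped
Step 6: p0:escaped | p1:(5,2)->(5,1) | p2:escaped

ESCAPED (5,1) ESCAPED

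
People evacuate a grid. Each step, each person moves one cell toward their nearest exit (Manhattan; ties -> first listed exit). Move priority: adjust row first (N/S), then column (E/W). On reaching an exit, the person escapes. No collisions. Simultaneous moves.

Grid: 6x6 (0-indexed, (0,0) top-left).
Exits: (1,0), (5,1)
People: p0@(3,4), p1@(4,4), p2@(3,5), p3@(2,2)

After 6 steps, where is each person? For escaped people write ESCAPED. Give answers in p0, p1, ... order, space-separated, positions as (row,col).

Step 1: p0:(3,4)->(4,4) | p1:(4,4)->(5,4) | p2:(3,5)->(4,5) | p3:(2,2)->(1,2)
Step 2: p0:(4,4)->(5,4) | p1:(5,4)->(5,3) | p2:(4,5)->(5,5) | p3:(1,2)->(1,1)
Step 3: p0:(5,4)->(5,3) | p1:(5,3)->(5,2) | p2:(5,5)->(5,4) | p3:(1,1)->(1,0)->EXIT
Step 4: p0:(5,3)->(5,2) | p1:(5,2)->(5,1)->EXIT | p2:(5,4)->(5,3) | p3:escaped
Step 5: p0:(5,2)->(5,1)->EXIT | p1:escaped | p2:(5,3)->(5,2) | p3:escaped
Step 6: p0:escaped | p1:escaped | p2:(5,2)->(5,1)->EXIT | p3:escaped

ESCAPED ESCAPED ESCAPED ESCAPED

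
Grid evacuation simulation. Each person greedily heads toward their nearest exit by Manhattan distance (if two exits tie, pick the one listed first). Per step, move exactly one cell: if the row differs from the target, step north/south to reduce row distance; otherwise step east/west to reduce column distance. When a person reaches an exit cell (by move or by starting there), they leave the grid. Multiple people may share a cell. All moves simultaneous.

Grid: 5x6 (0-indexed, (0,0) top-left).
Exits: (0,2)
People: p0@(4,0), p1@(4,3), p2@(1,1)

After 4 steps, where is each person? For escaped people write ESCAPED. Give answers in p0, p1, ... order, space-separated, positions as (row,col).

Step 1: p0:(4,0)->(3,0) | p1:(4,3)->(3,3) | p2:(1,1)->(0,1)
Step 2: p0:(3,0)->(2,0) | p1:(3,3)->(2,3) | p2:(0,1)->(0,2)->EXIT
Step 3: p0:(2,0)->(1,0) | p1:(2,3)->(1,3) | p2:escaped
Step 4: p0:(1,0)->(0,0) | p1:(1,3)->(0,3) | p2:escaped

(0,0) (0,3) ESCAPED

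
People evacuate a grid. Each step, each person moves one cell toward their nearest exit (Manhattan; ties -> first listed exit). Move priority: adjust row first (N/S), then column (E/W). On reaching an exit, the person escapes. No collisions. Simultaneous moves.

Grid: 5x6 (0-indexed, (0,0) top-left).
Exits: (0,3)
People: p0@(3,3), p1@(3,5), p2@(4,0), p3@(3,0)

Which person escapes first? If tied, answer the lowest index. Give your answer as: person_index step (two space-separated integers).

Answer: 0 3

Derivation:
Step 1: p0:(3,3)->(2,3) | p1:(3,5)->(2,5) | p2:(4,0)->(3,0) | p3:(3,0)->(2,0)
Step 2: p0:(2,3)->(1,3) | p1:(2,5)->(1,5) | p2:(3,0)->(2,0) | p3:(2,0)->(1,0)
Step 3: p0:(1,3)->(0,3)->EXIT | p1:(1,5)->(0,5) | p2:(2,0)->(1,0) | p3:(1,0)->(0,0)
Step 4: p0:escaped | p1:(0,5)->(0,4) | p2:(1,0)->(0,0) | p3:(0,0)->(0,1)
Step 5: p0:escaped | p1:(0,4)->(0,3)->EXIT | p2:(0,0)->(0,1) | p3:(0,1)->(0,2)
Step 6: p0:escaped | p1:escaped | p2:(0,1)->(0,2) | p3:(0,2)->(0,3)->EXIT
Step 7: p0:escaped | p1:escaped | p2:(0,2)->(0,3)->EXIT | p3:escaped
Exit steps: [3, 5, 7, 6]
First to escape: p0 at step 3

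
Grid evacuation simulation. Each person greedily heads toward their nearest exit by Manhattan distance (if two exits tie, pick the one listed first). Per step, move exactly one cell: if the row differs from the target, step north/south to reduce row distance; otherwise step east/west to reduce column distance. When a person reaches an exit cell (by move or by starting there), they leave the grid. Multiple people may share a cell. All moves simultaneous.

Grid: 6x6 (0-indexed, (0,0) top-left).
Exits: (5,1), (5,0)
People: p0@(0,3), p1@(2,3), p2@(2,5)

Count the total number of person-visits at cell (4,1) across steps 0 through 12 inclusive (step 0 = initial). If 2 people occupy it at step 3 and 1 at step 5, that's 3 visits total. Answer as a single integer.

Answer: 0

Derivation:
Step 0: p0@(0,3) p1@(2,3) p2@(2,5) -> at (4,1): 0 [-], cum=0
Step 1: p0@(1,3) p1@(3,3) p2@(3,5) -> at (4,1): 0 [-], cum=0
Step 2: p0@(2,3) p1@(4,3) p2@(4,5) -> at (4,1): 0 [-], cum=0
Step 3: p0@(3,3) p1@(5,3) p2@(5,5) -> at (4,1): 0 [-], cum=0
Step 4: p0@(4,3) p1@(5,2) p2@(5,4) -> at (4,1): 0 [-], cum=0
Step 5: p0@(5,3) p1@ESC p2@(5,3) -> at (4,1): 0 [-], cum=0
Step 6: p0@(5,2) p1@ESC p2@(5,2) -> at (4,1): 0 [-], cum=0
Step 7: p0@ESC p1@ESC p2@ESC -> at (4,1): 0 [-], cum=0
Total visits = 0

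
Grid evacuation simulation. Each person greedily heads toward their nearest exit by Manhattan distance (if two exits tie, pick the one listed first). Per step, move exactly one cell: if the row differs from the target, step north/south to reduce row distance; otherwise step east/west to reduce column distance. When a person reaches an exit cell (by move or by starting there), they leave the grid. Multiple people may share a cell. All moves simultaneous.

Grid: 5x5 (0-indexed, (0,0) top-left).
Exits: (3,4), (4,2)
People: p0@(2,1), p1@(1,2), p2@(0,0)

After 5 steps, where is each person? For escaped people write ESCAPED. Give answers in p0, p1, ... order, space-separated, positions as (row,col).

Step 1: p0:(2,1)->(3,1) | p1:(1,2)->(2,2) | p2:(0,0)->(1,0)
Step 2: p0:(3,1)->(4,1) | p1:(2,2)->(3,2) | p2:(1,0)->(2,0)
Step 3: p0:(4,1)->(4,2)->EXIT | p1:(3,2)->(4,2)->EXIT | p2:(2,0)->(3,0)
Step 4: p0:escaped | p1:escaped | p2:(3,0)->(4,0)
Step 5: p0:escaped | p1:escaped | p2:(4,0)->(4,1)

ESCAPED ESCAPED (4,1)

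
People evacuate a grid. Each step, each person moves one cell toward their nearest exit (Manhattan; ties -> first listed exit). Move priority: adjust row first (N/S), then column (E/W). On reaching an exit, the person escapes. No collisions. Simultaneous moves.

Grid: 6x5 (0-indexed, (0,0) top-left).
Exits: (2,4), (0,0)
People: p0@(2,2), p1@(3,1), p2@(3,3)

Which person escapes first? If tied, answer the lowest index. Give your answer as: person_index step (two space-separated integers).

Answer: 0 2

Derivation:
Step 1: p0:(2,2)->(2,3) | p1:(3,1)->(2,1) | p2:(3,3)->(2,3)
Step 2: p0:(2,3)->(2,4)->EXIT | p1:(2,1)->(2,2) | p2:(2,3)->(2,4)->EXIT
Step 3: p0:escaped | p1:(2,2)->(2,3) | p2:escaped
Step 4: p0:escaped | p1:(2,3)->(2,4)->EXIT | p2:escaped
Exit steps: [2, 4, 2]
First to escape: p0 at step 2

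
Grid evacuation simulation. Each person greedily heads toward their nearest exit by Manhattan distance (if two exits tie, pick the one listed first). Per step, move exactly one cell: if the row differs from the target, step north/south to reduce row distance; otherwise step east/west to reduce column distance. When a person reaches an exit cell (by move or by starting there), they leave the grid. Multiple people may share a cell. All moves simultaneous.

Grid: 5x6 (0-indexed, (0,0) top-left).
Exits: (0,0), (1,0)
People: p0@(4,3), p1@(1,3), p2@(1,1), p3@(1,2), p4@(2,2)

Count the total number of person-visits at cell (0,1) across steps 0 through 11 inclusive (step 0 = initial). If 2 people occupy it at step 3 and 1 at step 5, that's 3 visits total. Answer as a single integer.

Step 0: p0@(4,3) p1@(1,3) p2@(1,1) p3@(1,2) p4@(2,2) -> at (0,1): 0 [-], cum=0
Step 1: p0@(3,3) p1@(1,2) p2@ESC p3@(1,1) p4@(1,2) -> at (0,1): 0 [-], cum=0
Step 2: p0@(2,3) p1@(1,1) p2@ESC p3@ESC p4@(1,1) -> at (0,1): 0 [-], cum=0
Step 3: p0@(1,3) p1@ESC p2@ESC p3@ESC p4@ESC -> at (0,1): 0 [-], cum=0
Step 4: p0@(1,2) p1@ESC p2@ESC p3@ESC p4@ESC -> at (0,1): 0 [-], cum=0
Step 5: p0@(1,1) p1@ESC p2@ESC p3@ESC p4@ESC -> at (0,1): 0 [-], cum=0
Step 6: p0@ESC p1@ESC p2@ESC p3@ESC p4@ESC -> at (0,1): 0 [-], cum=0
Total visits = 0

Answer: 0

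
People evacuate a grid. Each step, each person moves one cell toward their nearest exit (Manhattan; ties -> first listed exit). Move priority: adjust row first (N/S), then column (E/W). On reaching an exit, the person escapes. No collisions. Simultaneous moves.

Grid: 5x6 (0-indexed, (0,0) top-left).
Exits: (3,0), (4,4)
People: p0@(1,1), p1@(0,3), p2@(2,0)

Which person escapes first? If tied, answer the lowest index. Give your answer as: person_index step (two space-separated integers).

Step 1: p0:(1,1)->(2,1) | p1:(0,3)->(1,3) | p2:(2,0)->(3,0)->EXIT
Step 2: p0:(2,1)->(3,1) | p1:(1,3)->(2,3) | p2:escaped
Step 3: p0:(3,1)->(3,0)->EXIT | p1:(2,3)->(3,3) | p2:escaped
Step 4: p0:escaped | p1:(3,3)->(4,3) | p2:escaped
Step 5: p0:escaped | p1:(4,3)->(4,4)->EXIT | p2:escaped
Exit steps: [3, 5, 1]
First to escape: p2 at step 1

Answer: 2 1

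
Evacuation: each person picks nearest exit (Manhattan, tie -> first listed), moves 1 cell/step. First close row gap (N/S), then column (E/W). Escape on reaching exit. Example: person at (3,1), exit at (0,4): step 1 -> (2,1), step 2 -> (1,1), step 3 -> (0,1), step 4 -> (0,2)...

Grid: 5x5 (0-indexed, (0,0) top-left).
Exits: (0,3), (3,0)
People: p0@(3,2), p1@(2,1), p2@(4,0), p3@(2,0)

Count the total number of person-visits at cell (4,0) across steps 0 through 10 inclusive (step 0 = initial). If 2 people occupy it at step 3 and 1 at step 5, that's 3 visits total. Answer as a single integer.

Step 0: p0@(3,2) p1@(2,1) p2@(4,0) p3@(2,0) -> at (4,0): 1 [p2], cum=1
Step 1: p0@(3,1) p1@(3,1) p2@ESC p3@ESC -> at (4,0): 0 [-], cum=1
Step 2: p0@ESC p1@ESC p2@ESC p3@ESC -> at (4,0): 0 [-], cum=1
Total visits = 1

Answer: 1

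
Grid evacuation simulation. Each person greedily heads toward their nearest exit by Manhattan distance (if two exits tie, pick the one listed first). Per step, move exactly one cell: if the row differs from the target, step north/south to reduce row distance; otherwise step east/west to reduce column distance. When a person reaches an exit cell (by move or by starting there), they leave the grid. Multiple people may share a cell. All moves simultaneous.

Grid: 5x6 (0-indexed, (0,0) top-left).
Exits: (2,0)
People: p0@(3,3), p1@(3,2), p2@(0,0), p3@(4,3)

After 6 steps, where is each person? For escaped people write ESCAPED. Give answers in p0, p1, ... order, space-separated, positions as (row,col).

Step 1: p0:(3,3)->(2,3) | p1:(3,2)->(2,2) | p2:(0,0)->(1,0) | p3:(4,3)->(3,3)
Step 2: p0:(2,3)->(2,2) | p1:(2,2)->(2,1) | p2:(1,0)->(2,0)->EXIT | p3:(3,3)->(2,3)
Step 3: p0:(2,2)->(2,1) | p1:(2,1)->(2,0)->EXIT | p2:escaped | p3:(2,3)->(2,2)
Step 4: p0:(2,1)->(2,0)->EXIT | p1:escaped | p2:escaped | p3:(2,2)->(2,1)
Step 5: p0:escaped | p1:escaped | p2:escaped | p3:(2,1)->(2,0)->EXIT

ESCAPED ESCAPED ESCAPED ESCAPED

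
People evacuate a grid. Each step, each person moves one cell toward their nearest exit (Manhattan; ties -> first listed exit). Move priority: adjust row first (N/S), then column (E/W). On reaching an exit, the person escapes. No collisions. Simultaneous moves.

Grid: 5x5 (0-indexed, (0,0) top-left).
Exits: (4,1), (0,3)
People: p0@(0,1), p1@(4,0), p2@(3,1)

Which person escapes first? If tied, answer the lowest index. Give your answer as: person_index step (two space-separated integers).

Answer: 1 1

Derivation:
Step 1: p0:(0,1)->(0,2) | p1:(4,0)->(4,1)->EXIT | p2:(3,1)->(4,1)->EXIT
Step 2: p0:(0,2)->(0,3)->EXIT | p1:escaped | p2:escaped
Exit steps: [2, 1, 1]
First to escape: p1 at step 1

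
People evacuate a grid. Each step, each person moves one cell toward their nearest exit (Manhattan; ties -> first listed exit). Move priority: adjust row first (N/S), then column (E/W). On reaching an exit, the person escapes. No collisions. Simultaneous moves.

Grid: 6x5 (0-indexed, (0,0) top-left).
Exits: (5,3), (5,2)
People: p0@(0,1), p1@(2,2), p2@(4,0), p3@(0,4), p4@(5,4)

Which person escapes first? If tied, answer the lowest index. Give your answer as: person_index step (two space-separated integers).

Answer: 4 1

Derivation:
Step 1: p0:(0,1)->(1,1) | p1:(2,2)->(3,2) | p2:(4,0)->(5,0) | p3:(0,4)->(1,4) | p4:(5,4)->(5,3)->EXIT
Step 2: p0:(1,1)->(2,1) | p1:(3,2)->(4,2) | p2:(5,0)->(5,1) | p3:(1,4)->(2,4) | p4:escaped
Step 3: p0:(2,1)->(3,1) | p1:(4,2)->(5,2)->EXIT | p2:(5,1)->(5,2)->EXIT | p3:(2,4)->(3,4) | p4:escaped
Step 4: p0:(3,1)->(4,1) | p1:escaped | p2:escaped | p3:(3,4)->(4,4) | p4:escaped
Step 5: p0:(4,1)->(5,1) | p1:escaped | p2:escaped | p3:(4,4)->(5,4) | p4:escaped
Step 6: p0:(5,1)->(5,2)->EXIT | p1:escaped | p2:escaped | p3:(5,4)->(5,3)->EXIT | p4:escaped
Exit steps: [6, 3, 3, 6, 1]
First to escape: p4 at step 1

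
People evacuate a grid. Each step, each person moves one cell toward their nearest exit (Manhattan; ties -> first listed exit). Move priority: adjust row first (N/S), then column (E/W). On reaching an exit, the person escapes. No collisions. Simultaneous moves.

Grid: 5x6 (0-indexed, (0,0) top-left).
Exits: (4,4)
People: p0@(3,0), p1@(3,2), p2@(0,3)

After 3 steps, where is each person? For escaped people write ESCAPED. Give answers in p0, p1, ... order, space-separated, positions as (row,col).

Step 1: p0:(3,0)->(4,0) | p1:(3,2)->(4,2) | p2:(0,3)->(1,3)
Step 2: p0:(4,0)->(4,1) | p1:(4,2)->(4,3) | p2:(1,3)->(2,3)
Step 3: p0:(4,1)->(4,2) | p1:(4,3)->(4,4)->EXIT | p2:(2,3)->(3,3)

(4,2) ESCAPED (3,3)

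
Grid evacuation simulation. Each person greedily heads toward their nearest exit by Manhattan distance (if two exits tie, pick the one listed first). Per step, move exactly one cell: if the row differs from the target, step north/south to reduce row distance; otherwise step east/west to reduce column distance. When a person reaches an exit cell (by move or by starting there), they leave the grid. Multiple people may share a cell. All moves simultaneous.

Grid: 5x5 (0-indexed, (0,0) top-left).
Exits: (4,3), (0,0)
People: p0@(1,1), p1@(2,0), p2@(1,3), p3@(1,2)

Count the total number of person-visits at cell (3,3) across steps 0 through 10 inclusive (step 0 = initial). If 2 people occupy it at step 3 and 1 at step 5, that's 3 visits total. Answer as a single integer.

Step 0: p0@(1,1) p1@(2,0) p2@(1,3) p3@(1,2) -> at (3,3): 0 [-], cum=0
Step 1: p0@(0,1) p1@(1,0) p2@(2,3) p3@(0,2) -> at (3,3): 0 [-], cum=0
Step 2: p0@ESC p1@ESC p2@(3,3) p3@(0,1) -> at (3,3): 1 [p2], cum=1
Step 3: p0@ESC p1@ESC p2@ESC p3@ESC -> at (3,3): 0 [-], cum=1
Total visits = 1

Answer: 1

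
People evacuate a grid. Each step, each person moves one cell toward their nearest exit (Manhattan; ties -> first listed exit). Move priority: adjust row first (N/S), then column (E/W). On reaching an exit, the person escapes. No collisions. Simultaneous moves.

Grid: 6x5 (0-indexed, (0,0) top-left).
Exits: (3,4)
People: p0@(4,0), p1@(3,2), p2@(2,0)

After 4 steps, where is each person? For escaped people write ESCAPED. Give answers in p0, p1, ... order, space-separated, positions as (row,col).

Step 1: p0:(4,0)->(3,0) | p1:(3,2)->(3,3) | p2:(2,0)->(3,0)
Step 2: p0:(3,0)->(3,1) | p1:(3,3)->(3,4)->EXIT | p2:(3,0)->(3,1)
Step 3: p0:(3,1)->(3,2) | p1:escaped | p2:(3,1)->(3,2)
Step 4: p0:(3,2)->(3,3) | p1:escaped | p2:(3,2)->(3,3)

(3,3) ESCAPED (3,3)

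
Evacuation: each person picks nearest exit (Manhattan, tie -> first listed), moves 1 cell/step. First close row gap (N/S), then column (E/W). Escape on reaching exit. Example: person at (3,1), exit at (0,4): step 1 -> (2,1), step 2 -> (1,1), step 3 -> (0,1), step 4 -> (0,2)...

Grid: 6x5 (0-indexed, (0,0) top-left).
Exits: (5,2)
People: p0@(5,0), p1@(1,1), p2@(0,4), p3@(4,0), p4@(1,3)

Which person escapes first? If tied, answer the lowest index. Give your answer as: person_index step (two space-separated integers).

Answer: 0 2

Derivation:
Step 1: p0:(5,0)->(5,1) | p1:(1,1)->(2,1) | p2:(0,4)->(1,4) | p3:(4,0)->(5,0) | p4:(1,3)->(2,3)
Step 2: p0:(5,1)->(5,2)->EXIT | p1:(2,1)->(3,1) | p2:(1,4)->(2,4) | p3:(5,0)->(5,1) | p4:(2,3)->(3,3)
Step 3: p0:escaped | p1:(3,1)->(4,1) | p2:(2,4)->(3,4) | p3:(5,1)->(5,2)->EXIT | p4:(3,3)->(4,3)
Step 4: p0:escaped | p1:(4,1)->(5,1) | p2:(3,4)->(4,4) | p3:escaped | p4:(4,3)->(5,3)
Step 5: p0:escaped | p1:(5,1)->(5,2)->EXIT | p2:(4,4)->(5,4) | p3:escaped | p4:(5,3)->(5,2)->EXIT
Step 6: p0:escaped | p1:escaped | p2:(5,4)->(5,3) | p3:escaped | p4:escaped
Step 7: p0:escaped | p1:escaped | p2:(5,3)->(5,2)->EXIT | p3:escaped | p4:escaped
Exit steps: [2, 5, 7, 3, 5]
First to escape: p0 at step 2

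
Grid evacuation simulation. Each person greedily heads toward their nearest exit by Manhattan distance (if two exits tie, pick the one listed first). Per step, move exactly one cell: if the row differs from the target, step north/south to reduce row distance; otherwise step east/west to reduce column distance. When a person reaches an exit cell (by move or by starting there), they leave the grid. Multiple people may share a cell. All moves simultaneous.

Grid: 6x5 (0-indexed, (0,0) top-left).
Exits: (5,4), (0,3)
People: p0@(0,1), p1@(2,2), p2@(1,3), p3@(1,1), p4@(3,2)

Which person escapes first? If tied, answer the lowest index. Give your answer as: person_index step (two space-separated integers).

Step 1: p0:(0,1)->(0,2) | p1:(2,2)->(1,2) | p2:(1,3)->(0,3)->EXIT | p3:(1,1)->(0,1) | p4:(3,2)->(4,2)
Step 2: p0:(0,2)->(0,3)->EXIT | p1:(1,2)->(0,2) | p2:escaped | p3:(0,1)->(0,2) | p4:(4,2)->(5,2)
Step 3: p0:escaped | p1:(0,2)->(0,3)->EXIT | p2:escaped | p3:(0,2)->(0,3)->EXIT | p4:(5,2)->(5,3)
Step 4: p0:escaped | p1:escaped | p2:escaped | p3:escaped | p4:(5,3)->(5,4)->EXIT
Exit steps: [2, 3, 1, 3, 4]
First to escape: p2 at step 1

Answer: 2 1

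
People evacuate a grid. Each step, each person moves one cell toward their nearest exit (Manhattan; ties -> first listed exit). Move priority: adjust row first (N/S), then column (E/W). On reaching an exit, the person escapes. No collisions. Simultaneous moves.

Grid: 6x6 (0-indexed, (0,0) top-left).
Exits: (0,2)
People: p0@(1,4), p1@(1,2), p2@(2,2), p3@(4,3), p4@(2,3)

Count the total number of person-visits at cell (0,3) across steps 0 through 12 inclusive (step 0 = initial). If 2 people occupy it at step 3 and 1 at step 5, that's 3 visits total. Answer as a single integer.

Step 0: p0@(1,4) p1@(1,2) p2@(2,2) p3@(4,3) p4@(2,3) -> at (0,3): 0 [-], cum=0
Step 1: p0@(0,4) p1@ESC p2@(1,2) p3@(3,3) p4@(1,3) -> at (0,3): 0 [-], cum=0
Step 2: p0@(0,3) p1@ESC p2@ESC p3@(2,3) p4@(0,3) -> at (0,3): 2 [p0,p4], cum=2
Step 3: p0@ESC p1@ESC p2@ESC p3@(1,3) p4@ESC -> at (0,3): 0 [-], cum=2
Step 4: p0@ESC p1@ESC p2@ESC p3@(0,3) p4@ESC -> at (0,3): 1 [p3], cum=3
Step 5: p0@ESC p1@ESC p2@ESC p3@ESC p4@ESC -> at (0,3): 0 [-], cum=3
Total visits = 3

Answer: 3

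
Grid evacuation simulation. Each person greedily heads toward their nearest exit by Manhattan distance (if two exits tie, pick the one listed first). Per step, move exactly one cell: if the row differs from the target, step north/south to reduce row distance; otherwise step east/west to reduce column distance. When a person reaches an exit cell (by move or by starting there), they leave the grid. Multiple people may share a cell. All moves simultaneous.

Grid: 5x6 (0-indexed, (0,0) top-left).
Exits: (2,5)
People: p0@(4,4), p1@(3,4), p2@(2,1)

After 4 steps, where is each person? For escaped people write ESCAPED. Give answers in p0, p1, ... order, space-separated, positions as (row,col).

Step 1: p0:(4,4)->(3,4) | p1:(3,4)->(2,4) | p2:(2,1)->(2,2)
Step 2: p0:(3,4)->(2,4) | p1:(2,4)->(2,5)->EXIT | p2:(2,2)->(2,3)
Step 3: p0:(2,4)->(2,5)->EXIT | p1:escaped | p2:(2,3)->(2,4)
Step 4: p0:escaped | p1:escaped | p2:(2,4)->(2,5)->EXIT

ESCAPED ESCAPED ESCAPED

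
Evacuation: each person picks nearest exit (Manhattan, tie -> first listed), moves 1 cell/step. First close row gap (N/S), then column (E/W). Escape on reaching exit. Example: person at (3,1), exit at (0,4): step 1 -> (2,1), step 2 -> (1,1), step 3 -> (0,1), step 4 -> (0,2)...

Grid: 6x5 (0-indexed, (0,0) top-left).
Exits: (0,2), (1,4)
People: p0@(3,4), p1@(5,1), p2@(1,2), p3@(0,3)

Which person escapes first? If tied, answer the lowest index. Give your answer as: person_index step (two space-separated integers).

Answer: 2 1

Derivation:
Step 1: p0:(3,4)->(2,4) | p1:(5,1)->(4,1) | p2:(1,2)->(0,2)->EXIT | p3:(0,3)->(0,2)->EXIT
Step 2: p0:(2,4)->(1,4)->EXIT | p1:(4,1)->(3,1) | p2:escaped | p3:escaped
Step 3: p0:escaped | p1:(3,1)->(2,1) | p2:escaped | p3:escaped
Step 4: p0:escaped | p1:(2,1)->(1,1) | p2:escaped | p3:escaped
Step 5: p0:escaped | p1:(1,1)->(0,1) | p2:escaped | p3:escaped
Step 6: p0:escaped | p1:(0,1)->(0,2)->EXIT | p2:escaped | p3:escaped
Exit steps: [2, 6, 1, 1]
First to escape: p2 at step 1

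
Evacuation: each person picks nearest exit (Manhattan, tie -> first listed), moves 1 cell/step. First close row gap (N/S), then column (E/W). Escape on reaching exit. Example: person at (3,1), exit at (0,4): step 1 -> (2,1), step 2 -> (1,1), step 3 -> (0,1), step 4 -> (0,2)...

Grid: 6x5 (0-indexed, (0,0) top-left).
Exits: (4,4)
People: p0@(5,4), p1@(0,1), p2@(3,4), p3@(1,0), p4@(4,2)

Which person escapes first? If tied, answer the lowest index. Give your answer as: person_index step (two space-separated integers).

Step 1: p0:(5,4)->(4,4)->EXIT | p1:(0,1)->(1,1) | p2:(3,4)->(4,4)->EXIT | p3:(1,0)->(2,0) | p4:(4,2)->(4,3)
Step 2: p0:escaped | p1:(1,1)->(2,1) | p2:escaped | p3:(2,0)->(3,0) | p4:(4,3)->(4,4)->EXIT
Step 3: p0:escaped | p1:(2,1)->(3,1) | p2:escaped | p3:(3,0)->(4,0) | p4:escaped
Step 4: p0:escaped | p1:(3,1)->(4,1) | p2:escaped | p3:(4,0)->(4,1) | p4:escaped
Step 5: p0:escaped | p1:(4,1)->(4,2) | p2:escaped | p3:(4,1)->(4,2) | p4:escaped
Step 6: p0:escaped | p1:(4,2)->(4,3) | p2:escaped | p3:(4,2)->(4,3) | p4:escaped
Step 7: p0:escaped | p1:(4,3)->(4,4)->EXIT | p2:escaped | p3:(4,3)->(4,4)->EXIT | p4:escaped
Exit steps: [1, 7, 1, 7, 2]
First to escape: p0 at step 1

Answer: 0 1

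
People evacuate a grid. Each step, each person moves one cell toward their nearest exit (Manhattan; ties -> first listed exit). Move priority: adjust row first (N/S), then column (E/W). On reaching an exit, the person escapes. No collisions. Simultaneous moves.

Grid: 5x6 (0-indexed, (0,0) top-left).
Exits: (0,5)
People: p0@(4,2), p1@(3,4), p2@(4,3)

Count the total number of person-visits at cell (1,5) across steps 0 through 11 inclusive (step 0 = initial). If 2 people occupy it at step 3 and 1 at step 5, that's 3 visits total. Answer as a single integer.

Answer: 0

Derivation:
Step 0: p0@(4,2) p1@(3,4) p2@(4,3) -> at (1,5): 0 [-], cum=0
Step 1: p0@(3,2) p1@(2,4) p2@(3,3) -> at (1,5): 0 [-], cum=0
Step 2: p0@(2,2) p1@(1,4) p2@(2,3) -> at (1,5): 0 [-], cum=0
Step 3: p0@(1,2) p1@(0,4) p2@(1,3) -> at (1,5): 0 [-], cum=0
Step 4: p0@(0,2) p1@ESC p2@(0,3) -> at (1,5): 0 [-], cum=0
Step 5: p0@(0,3) p1@ESC p2@(0,4) -> at (1,5): 0 [-], cum=0
Step 6: p0@(0,4) p1@ESC p2@ESC -> at (1,5): 0 [-], cum=0
Step 7: p0@ESC p1@ESC p2@ESC -> at (1,5): 0 [-], cum=0
Total visits = 0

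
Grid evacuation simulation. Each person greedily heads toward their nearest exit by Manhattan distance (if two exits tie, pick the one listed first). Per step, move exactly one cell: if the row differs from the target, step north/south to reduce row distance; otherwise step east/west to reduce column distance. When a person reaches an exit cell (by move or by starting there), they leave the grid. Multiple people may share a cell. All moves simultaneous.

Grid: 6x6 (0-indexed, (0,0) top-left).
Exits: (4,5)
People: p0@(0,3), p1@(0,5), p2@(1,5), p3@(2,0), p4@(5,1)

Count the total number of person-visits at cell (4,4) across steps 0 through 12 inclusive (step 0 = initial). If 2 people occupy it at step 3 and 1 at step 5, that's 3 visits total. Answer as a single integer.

Step 0: p0@(0,3) p1@(0,5) p2@(1,5) p3@(2,0) p4@(5,1) -> at (4,4): 0 [-], cum=0
Step 1: p0@(1,3) p1@(1,5) p2@(2,5) p3@(3,0) p4@(4,1) -> at (4,4): 0 [-], cum=0
Step 2: p0@(2,3) p1@(2,5) p2@(3,5) p3@(4,0) p4@(4,2) -> at (4,4): 0 [-], cum=0
Step 3: p0@(3,3) p1@(3,5) p2@ESC p3@(4,1) p4@(4,3) -> at (4,4): 0 [-], cum=0
Step 4: p0@(4,3) p1@ESC p2@ESC p3@(4,2) p4@(4,4) -> at (4,4): 1 [p4], cum=1
Step 5: p0@(4,4) p1@ESC p2@ESC p3@(4,3) p4@ESC -> at (4,4): 1 [p0], cum=2
Step 6: p0@ESC p1@ESC p2@ESC p3@(4,4) p4@ESC -> at (4,4): 1 [p3], cum=3
Step 7: p0@ESC p1@ESC p2@ESC p3@ESC p4@ESC -> at (4,4): 0 [-], cum=3
Total visits = 3

Answer: 3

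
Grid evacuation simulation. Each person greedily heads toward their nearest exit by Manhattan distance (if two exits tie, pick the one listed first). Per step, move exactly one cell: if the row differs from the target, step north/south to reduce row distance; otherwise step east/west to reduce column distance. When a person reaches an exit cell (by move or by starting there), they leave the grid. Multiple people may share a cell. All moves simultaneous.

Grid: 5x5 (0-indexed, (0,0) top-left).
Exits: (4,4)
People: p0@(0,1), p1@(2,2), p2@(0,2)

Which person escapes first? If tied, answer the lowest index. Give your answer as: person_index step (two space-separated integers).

Answer: 1 4

Derivation:
Step 1: p0:(0,1)->(1,1) | p1:(2,2)->(3,2) | p2:(0,2)->(1,2)
Step 2: p0:(1,1)->(2,1) | p1:(3,2)->(4,2) | p2:(1,2)->(2,2)
Step 3: p0:(2,1)->(3,1) | p1:(4,2)->(4,3) | p2:(2,2)->(3,2)
Step 4: p0:(3,1)->(4,1) | p1:(4,3)->(4,4)->EXIT | p2:(3,2)->(4,2)
Step 5: p0:(4,1)->(4,2) | p1:escaped | p2:(4,2)->(4,3)
Step 6: p0:(4,2)->(4,3) | p1:escaped | p2:(4,3)->(4,4)->EXIT
Step 7: p0:(4,3)->(4,4)->EXIT | p1:escaped | p2:escaped
Exit steps: [7, 4, 6]
First to escape: p1 at step 4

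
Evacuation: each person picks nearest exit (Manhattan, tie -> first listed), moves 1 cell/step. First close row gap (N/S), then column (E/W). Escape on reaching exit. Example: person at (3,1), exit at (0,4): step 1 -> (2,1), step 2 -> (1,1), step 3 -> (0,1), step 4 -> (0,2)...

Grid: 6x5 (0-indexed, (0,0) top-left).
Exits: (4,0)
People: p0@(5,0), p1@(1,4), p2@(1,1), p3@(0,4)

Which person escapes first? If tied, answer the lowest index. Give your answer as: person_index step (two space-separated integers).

Answer: 0 1

Derivation:
Step 1: p0:(5,0)->(4,0)->EXIT | p1:(1,4)->(2,4) | p2:(1,1)->(2,1) | p3:(0,4)->(1,4)
Step 2: p0:escaped | p1:(2,4)->(3,4) | p2:(2,1)->(3,1) | p3:(1,4)->(2,4)
Step 3: p0:escaped | p1:(3,4)->(4,4) | p2:(3,1)->(4,1) | p3:(2,4)->(3,4)
Step 4: p0:escaped | p1:(4,4)->(4,3) | p2:(4,1)->(4,0)->EXIT | p3:(3,4)->(4,4)
Step 5: p0:escaped | p1:(4,3)->(4,2) | p2:escaped | p3:(4,4)->(4,3)
Step 6: p0:escaped | p1:(4,2)->(4,1) | p2:escaped | p3:(4,3)->(4,2)
Step 7: p0:escaped | p1:(4,1)->(4,0)->EXIT | p2:escaped | p3:(4,2)->(4,1)
Step 8: p0:escaped | p1:escaped | p2:escaped | p3:(4,1)->(4,0)->EXIT
Exit steps: [1, 7, 4, 8]
First to escape: p0 at step 1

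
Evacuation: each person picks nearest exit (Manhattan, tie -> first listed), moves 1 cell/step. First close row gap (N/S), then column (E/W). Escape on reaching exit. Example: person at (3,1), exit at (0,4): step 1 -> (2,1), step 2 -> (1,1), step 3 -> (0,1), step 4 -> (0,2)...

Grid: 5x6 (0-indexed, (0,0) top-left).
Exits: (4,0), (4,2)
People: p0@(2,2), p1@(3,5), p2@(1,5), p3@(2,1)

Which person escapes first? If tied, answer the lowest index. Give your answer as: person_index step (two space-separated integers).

Answer: 0 2

Derivation:
Step 1: p0:(2,2)->(3,2) | p1:(3,5)->(4,5) | p2:(1,5)->(2,5) | p3:(2,1)->(3,1)
Step 2: p0:(3,2)->(4,2)->EXIT | p1:(4,5)->(4,4) | p2:(2,5)->(3,5) | p3:(3,1)->(4,1)
Step 3: p0:escaped | p1:(4,4)->(4,3) | p2:(3,5)->(4,5) | p3:(4,1)->(4,0)->EXIT
Step 4: p0:escaped | p1:(4,3)->(4,2)->EXIT | p2:(4,5)->(4,4) | p3:escaped
Step 5: p0:escaped | p1:escaped | p2:(4,4)->(4,3) | p3:escaped
Step 6: p0:escaped | p1:escaped | p2:(4,3)->(4,2)->EXIT | p3:escaped
Exit steps: [2, 4, 6, 3]
First to escape: p0 at step 2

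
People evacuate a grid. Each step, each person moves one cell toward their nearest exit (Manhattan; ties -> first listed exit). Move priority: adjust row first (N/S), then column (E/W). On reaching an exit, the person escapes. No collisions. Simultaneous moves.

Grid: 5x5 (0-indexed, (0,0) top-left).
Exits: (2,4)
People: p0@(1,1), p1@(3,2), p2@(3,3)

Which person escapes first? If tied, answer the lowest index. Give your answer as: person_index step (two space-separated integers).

Answer: 2 2

Derivation:
Step 1: p0:(1,1)->(2,1) | p1:(3,2)->(2,2) | p2:(3,3)->(2,3)
Step 2: p0:(2,1)->(2,2) | p1:(2,2)->(2,3) | p2:(2,3)->(2,4)->EXIT
Step 3: p0:(2,2)->(2,3) | p1:(2,3)->(2,4)->EXIT | p2:escaped
Step 4: p0:(2,3)->(2,4)->EXIT | p1:escaped | p2:escaped
Exit steps: [4, 3, 2]
First to escape: p2 at step 2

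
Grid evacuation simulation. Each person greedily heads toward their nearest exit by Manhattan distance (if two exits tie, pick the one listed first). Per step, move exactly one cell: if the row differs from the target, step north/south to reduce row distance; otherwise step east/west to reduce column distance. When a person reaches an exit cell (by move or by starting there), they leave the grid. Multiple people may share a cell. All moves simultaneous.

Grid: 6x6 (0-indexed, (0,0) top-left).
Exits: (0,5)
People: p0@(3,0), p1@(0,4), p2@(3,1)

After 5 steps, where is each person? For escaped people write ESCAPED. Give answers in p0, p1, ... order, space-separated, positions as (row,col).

Step 1: p0:(3,0)->(2,0) | p1:(0,4)->(0,5)->EXIT | p2:(3,1)->(2,1)
Step 2: p0:(2,0)->(1,0) | p1:escaped | p2:(2,1)->(1,1)
Step 3: p0:(1,0)->(0,0) | p1:escaped | p2:(1,1)->(0,1)
Step 4: p0:(0,0)->(0,1) | p1:escaped | p2:(0,1)->(0,2)
Step 5: p0:(0,1)->(0,2) | p1:escaped | p2:(0,2)->(0,3)

(0,2) ESCAPED (0,3)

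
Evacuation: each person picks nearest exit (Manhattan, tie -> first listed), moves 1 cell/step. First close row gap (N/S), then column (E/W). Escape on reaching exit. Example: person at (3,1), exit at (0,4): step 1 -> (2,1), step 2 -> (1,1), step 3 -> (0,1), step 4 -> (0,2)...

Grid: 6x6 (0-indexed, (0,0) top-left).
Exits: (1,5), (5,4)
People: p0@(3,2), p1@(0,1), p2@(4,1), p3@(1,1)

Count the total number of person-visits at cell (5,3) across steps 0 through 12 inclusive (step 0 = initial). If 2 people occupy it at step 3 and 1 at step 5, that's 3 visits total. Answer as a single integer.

Step 0: p0@(3,2) p1@(0,1) p2@(4,1) p3@(1,1) -> at (5,3): 0 [-], cum=0
Step 1: p0@(4,2) p1@(1,1) p2@(5,1) p3@(1,2) -> at (5,3): 0 [-], cum=0
Step 2: p0@(5,2) p1@(1,2) p2@(5,2) p3@(1,3) -> at (5,3): 0 [-], cum=0
Step 3: p0@(5,3) p1@(1,3) p2@(5,3) p3@(1,4) -> at (5,3): 2 [p0,p2], cum=2
Step 4: p0@ESC p1@(1,4) p2@ESC p3@ESC -> at (5,3): 0 [-], cum=2
Step 5: p0@ESC p1@ESC p2@ESC p3@ESC -> at (5,3): 0 [-], cum=2
Total visits = 2

Answer: 2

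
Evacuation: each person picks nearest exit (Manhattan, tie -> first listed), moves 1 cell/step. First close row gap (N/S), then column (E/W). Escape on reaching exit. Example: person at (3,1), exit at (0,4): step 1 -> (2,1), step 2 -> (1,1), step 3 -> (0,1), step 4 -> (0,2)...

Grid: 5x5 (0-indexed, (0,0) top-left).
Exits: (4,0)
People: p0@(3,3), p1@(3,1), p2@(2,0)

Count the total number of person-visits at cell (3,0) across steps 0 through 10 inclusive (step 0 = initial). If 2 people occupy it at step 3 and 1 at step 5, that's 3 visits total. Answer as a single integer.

Step 0: p0@(3,3) p1@(3,1) p2@(2,0) -> at (3,0): 0 [-], cum=0
Step 1: p0@(4,3) p1@(4,1) p2@(3,0) -> at (3,0): 1 [p2], cum=1
Step 2: p0@(4,2) p1@ESC p2@ESC -> at (3,0): 0 [-], cum=1
Step 3: p0@(4,1) p1@ESC p2@ESC -> at (3,0): 0 [-], cum=1
Step 4: p0@ESC p1@ESC p2@ESC -> at (3,0): 0 [-], cum=1
Total visits = 1

Answer: 1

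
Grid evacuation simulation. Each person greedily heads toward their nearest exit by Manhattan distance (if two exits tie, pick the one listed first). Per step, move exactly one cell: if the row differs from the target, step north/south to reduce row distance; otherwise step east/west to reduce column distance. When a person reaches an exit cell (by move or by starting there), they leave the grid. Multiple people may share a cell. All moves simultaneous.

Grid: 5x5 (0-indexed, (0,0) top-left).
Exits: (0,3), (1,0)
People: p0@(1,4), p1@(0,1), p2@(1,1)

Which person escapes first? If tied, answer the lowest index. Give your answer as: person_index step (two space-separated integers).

Answer: 2 1

Derivation:
Step 1: p0:(1,4)->(0,4) | p1:(0,1)->(0,2) | p2:(1,1)->(1,0)->EXIT
Step 2: p0:(0,4)->(0,3)->EXIT | p1:(0,2)->(0,3)->EXIT | p2:escaped
Exit steps: [2, 2, 1]
First to escape: p2 at step 1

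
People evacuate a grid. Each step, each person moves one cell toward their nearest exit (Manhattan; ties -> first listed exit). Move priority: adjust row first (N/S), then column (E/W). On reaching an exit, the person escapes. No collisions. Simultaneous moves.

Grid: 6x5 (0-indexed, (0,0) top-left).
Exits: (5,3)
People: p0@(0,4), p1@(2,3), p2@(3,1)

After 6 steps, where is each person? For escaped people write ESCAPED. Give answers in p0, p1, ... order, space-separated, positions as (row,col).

Step 1: p0:(0,4)->(1,4) | p1:(2,3)->(3,3) | p2:(3,1)->(4,1)
Step 2: p0:(1,4)->(2,4) | p1:(3,3)->(4,3) | p2:(4,1)->(5,1)
Step 3: p0:(2,4)->(3,4) | p1:(4,3)->(5,3)->EXIT | p2:(5,1)->(5,2)
Step 4: p0:(3,4)->(4,4) | p1:escaped | p2:(5,2)->(5,3)->EXIT
Step 5: p0:(4,4)->(5,4) | p1:escaped | p2:escaped
Step 6: p0:(5,4)->(5,3)->EXIT | p1:escaped | p2:escaped

ESCAPED ESCAPED ESCAPED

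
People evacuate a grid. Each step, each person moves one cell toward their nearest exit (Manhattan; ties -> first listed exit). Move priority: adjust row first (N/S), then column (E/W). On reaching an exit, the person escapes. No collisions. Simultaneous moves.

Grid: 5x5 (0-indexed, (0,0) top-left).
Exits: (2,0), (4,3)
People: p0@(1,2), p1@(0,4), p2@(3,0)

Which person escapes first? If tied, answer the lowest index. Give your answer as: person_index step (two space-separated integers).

Step 1: p0:(1,2)->(2,2) | p1:(0,4)->(1,4) | p2:(3,0)->(2,0)->EXIT
Step 2: p0:(2,2)->(2,1) | p1:(1,4)->(2,4) | p2:escaped
Step 3: p0:(2,1)->(2,0)->EXIT | p1:(2,4)->(3,4) | p2:escaped
Step 4: p0:escaped | p1:(3,4)->(4,4) | p2:escaped
Step 5: p0:escaped | p1:(4,4)->(4,3)->EXIT | p2:escaped
Exit steps: [3, 5, 1]
First to escape: p2 at step 1

Answer: 2 1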